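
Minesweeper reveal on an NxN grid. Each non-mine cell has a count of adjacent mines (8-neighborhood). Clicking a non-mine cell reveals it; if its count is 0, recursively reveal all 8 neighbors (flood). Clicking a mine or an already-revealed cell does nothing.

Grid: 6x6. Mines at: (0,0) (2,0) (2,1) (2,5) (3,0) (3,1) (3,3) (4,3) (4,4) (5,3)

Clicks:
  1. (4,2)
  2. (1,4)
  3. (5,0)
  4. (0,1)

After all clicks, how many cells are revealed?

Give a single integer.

Answer: 8

Derivation:
Click 1 (4,2) count=4: revealed 1 new [(4,2)] -> total=1
Click 2 (1,4) count=1: revealed 1 new [(1,4)] -> total=2
Click 3 (5,0) count=0: revealed 5 new [(4,0) (4,1) (5,0) (5,1) (5,2)] -> total=7
Click 4 (0,1) count=1: revealed 1 new [(0,1)] -> total=8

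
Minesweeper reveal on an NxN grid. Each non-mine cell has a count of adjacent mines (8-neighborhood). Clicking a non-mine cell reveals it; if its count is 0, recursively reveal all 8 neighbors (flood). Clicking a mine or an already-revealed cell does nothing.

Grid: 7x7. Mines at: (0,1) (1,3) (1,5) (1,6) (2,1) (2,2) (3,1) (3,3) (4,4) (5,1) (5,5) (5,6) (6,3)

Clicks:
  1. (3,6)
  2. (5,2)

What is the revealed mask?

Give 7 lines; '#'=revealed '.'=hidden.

Click 1 (3,6) count=0: revealed 6 new [(2,5) (2,6) (3,5) (3,6) (4,5) (4,6)] -> total=6
Click 2 (5,2) count=2: revealed 1 new [(5,2)] -> total=7

Answer: .......
.......
.....##
.....##
.....##
..#....
.......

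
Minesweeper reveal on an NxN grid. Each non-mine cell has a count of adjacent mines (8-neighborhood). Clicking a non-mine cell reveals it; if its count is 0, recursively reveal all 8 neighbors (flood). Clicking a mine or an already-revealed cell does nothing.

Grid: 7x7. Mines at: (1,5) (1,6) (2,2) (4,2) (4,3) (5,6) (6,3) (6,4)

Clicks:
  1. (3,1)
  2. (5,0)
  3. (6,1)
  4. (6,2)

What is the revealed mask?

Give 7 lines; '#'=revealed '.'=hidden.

Answer: #####..
#####..
##.....
##.....
##.....
###....
###....

Derivation:
Click 1 (3,1) count=2: revealed 1 new [(3,1)] -> total=1
Click 2 (5,0) count=0: revealed 21 new [(0,0) (0,1) (0,2) (0,3) (0,4) (1,0) (1,1) (1,2) (1,3) (1,4) (2,0) (2,1) (3,0) (4,0) (4,1) (5,0) (5,1) (5,2) (6,0) (6,1) (6,2)] -> total=22
Click 3 (6,1) count=0: revealed 0 new [(none)] -> total=22
Click 4 (6,2) count=1: revealed 0 new [(none)] -> total=22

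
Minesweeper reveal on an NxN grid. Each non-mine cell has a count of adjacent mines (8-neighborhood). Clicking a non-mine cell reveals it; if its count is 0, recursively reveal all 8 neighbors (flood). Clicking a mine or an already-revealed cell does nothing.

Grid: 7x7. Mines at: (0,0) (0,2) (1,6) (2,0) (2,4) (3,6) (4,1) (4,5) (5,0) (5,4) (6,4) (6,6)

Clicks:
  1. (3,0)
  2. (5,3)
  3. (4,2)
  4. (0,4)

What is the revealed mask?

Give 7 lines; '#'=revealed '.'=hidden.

Answer: ...###.
...###.
.......
#......
..#....
...#...
.......

Derivation:
Click 1 (3,0) count=2: revealed 1 new [(3,0)] -> total=1
Click 2 (5,3) count=2: revealed 1 new [(5,3)] -> total=2
Click 3 (4,2) count=1: revealed 1 new [(4,2)] -> total=3
Click 4 (0,4) count=0: revealed 6 new [(0,3) (0,4) (0,5) (1,3) (1,4) (1,5)] -> total=9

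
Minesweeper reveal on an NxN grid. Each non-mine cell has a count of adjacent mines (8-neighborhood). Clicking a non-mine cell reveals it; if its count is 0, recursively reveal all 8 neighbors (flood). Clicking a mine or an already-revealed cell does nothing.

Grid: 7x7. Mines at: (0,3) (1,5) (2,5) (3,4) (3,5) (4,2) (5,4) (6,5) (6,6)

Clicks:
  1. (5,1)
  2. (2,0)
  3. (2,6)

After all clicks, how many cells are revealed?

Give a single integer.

Click 1 (5,1) count=1: revealed 1 new [(5,1)] -> total=1
Click 2 (2,0) count=0: revealed 24 new [(0,0) (0,1) (0,2) (1,0) (1,1) (1,2) (1,3) (2,0) (2,1) (2,2) (2,3) (3,0) (3,1) (3,2) (3,3) (4,0) (4,1) (5,0) (5,2) (5,3) (6,0) (6,1) (6,2) (6,3)] -> total=25
Click 3 (2,6) count=3: revealed 1 new [(2,6)] -> total=26

Answer: 26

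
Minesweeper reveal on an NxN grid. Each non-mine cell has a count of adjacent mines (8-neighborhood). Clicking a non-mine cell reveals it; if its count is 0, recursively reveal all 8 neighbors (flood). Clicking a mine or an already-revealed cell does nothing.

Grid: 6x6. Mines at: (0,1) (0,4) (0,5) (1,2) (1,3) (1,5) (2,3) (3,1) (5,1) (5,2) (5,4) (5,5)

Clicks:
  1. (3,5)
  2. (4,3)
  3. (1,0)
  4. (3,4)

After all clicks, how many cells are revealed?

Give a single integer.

Answer: 8

Derivation:
Click 1 (3,5) count=0: revealed 6 new [(2,4) (2,5) (3,4) (3,5) (4,4) (4,5)] -> total=6
Click 2 (4,3) count=2: revealed 1 new [(4,3)] -> total=7
Click 3 (1,0) count=1: revealed 1 new [(1,0)] -> total=8
Click 4 (3,4) count=1: revealed 0 new [(none)] -> total=8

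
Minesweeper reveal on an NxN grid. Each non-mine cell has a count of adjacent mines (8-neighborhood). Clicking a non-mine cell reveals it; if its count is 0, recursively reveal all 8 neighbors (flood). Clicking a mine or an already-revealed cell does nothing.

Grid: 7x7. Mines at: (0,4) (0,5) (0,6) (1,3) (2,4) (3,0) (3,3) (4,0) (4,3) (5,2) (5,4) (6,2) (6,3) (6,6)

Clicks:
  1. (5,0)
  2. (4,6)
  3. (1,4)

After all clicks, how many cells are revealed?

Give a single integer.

Answer: 12

Derivation:
Click 1 (5,0) count=1: revealed 1 new [(5,0)] -> total=1
Click 2 (4,6) count=0: revealed 10 new [(1,5) (1,6) (2,5) (2,6) (3,5) (3,6) (4,5) (4,6) (5,5) (5,6)] -> total=11
Click 3 (1,4) count=4: revealed 1 new [(1,4)] -> total=12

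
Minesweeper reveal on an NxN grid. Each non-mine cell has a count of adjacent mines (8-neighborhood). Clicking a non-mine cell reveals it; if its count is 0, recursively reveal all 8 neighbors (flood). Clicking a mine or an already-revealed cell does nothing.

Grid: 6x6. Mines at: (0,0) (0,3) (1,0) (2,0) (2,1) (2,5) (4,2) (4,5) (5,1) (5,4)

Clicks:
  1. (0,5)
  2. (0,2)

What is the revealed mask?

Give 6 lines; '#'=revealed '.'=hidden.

Answer: ..#.##
....##
......
......
......
......

Derivation:
Click 1 (0,5) count=0: revealed 4 new [(0,4) (0,5) (1,4) (1,5)] -> total=4
Click 2 (0,2) count=1: revealed 1 new [(0,2)] -> total=5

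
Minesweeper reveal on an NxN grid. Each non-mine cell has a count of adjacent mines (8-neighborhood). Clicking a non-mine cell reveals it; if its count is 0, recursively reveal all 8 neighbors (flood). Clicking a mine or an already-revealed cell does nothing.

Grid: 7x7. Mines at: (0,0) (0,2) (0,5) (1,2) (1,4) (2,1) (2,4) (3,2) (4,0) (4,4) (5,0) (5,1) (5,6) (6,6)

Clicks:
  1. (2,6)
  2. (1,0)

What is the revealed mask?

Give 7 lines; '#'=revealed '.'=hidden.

Answer: .......
#....##
.....##
.....##
.....##
.......
.......

Derivation:
Click 1 (2,6) count=0: revealed 8 new [(1,5) (1,6) (2,5) (2,6) (3,5) (3,6) (4,5) (4,6)] -> total=8
Click 2 (1,0) count=2: revealed 1 new [(1,0)] -> total=9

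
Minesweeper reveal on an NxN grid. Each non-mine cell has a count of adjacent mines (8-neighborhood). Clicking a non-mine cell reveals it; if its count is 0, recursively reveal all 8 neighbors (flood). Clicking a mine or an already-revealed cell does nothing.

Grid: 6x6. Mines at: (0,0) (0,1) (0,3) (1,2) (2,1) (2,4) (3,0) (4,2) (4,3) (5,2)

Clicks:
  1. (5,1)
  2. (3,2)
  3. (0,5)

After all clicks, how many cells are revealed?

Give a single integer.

Click 1 (5,1) count=2: revealed 1 new [(5,1)] -> total=1
Click 2 (3,2) count=3: revealed 1 new [(3,2)] -> total=2
Click 3 (0,5) count=0: revealed 4 new [(0,4) (0,5) (1,4) (1,5)] -> total=6

Answer: 6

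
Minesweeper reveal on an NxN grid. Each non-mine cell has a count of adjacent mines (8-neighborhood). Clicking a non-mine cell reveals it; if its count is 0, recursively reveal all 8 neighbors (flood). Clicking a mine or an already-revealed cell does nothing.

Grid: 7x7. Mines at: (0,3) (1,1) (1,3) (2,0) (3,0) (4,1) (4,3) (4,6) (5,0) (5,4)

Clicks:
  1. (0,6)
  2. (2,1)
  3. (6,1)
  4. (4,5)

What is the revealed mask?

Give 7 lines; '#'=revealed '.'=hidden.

Click 1 (0,6) count=0: revealed 12 new [(0,4) (0,5) (0,6) (1,4) (1,5) (1,6) (2,4) (2,5) (2,6) (3,4) (3,5) (3,6)] -> total=12
Click 2 (2,1) count=3: revealed 1 new [(2,1)] -> total=13
Click 3 (6,1) count=1: revealed 1 new [(6,1)] -> total=14
Click 4 (4,5) count=2: revealed 1 new [(4,5)] -> total=15

Answer: ....###
....###
.#..###
....###
.....#.
.......
.#.....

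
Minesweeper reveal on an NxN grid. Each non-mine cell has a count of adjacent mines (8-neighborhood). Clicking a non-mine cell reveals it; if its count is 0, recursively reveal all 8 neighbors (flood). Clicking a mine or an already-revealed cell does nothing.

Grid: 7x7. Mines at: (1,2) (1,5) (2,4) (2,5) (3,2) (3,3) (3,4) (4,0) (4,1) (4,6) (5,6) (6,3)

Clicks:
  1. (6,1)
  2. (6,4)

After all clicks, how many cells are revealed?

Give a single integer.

Click 1 (6,1) count=0: revealed 6 new [(5,0) (5,1) (5,2) (6,0) (6,1) (6,2)] -> total=6
Click 2 (6,4) count=1: revealed 1 new [(6,4)] -> total=7

Answer: 7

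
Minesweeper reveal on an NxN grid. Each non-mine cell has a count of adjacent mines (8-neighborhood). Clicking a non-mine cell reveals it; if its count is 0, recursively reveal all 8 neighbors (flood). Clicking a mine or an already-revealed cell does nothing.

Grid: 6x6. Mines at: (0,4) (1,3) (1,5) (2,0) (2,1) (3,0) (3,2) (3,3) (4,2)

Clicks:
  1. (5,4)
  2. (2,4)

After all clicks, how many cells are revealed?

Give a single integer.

Answer: 10

Derivation:
Click 1 (5,4) count=0: revealed 10 new [(2,4) (2,5) (3,4) (3,5) (4,3) (4,4) (4,5) (5,3) (5,4) (5,5)] -> total=10
Click 2 (2,4) count=3: revealed 0 new [(none)] -> total=10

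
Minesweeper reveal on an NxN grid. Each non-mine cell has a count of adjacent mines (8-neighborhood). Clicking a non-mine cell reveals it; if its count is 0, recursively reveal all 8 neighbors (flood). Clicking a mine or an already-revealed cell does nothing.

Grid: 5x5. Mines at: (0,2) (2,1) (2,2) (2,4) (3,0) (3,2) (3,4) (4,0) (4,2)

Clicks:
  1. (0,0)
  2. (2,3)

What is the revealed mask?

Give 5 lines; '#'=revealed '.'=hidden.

Click 1 (0,0) count=0: revealed 4 new [(0,0) (0,1) (1,0) (1,1)] -> total=4
Click 2 (2,3) count=4: revealed 1 new [(2,3)] -> total=5

Answer: ##...
##...
...#.
.....
.....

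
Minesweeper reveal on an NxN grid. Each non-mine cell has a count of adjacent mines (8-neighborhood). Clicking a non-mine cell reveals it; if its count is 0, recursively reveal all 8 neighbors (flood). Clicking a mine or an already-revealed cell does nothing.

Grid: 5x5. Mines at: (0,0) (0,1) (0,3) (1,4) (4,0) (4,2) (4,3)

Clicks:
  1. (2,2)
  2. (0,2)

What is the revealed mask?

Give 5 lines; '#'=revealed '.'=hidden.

Answer: ..#..
####.
####.
####.
.....

Derivation:
Click 1 (2,2) count=0: revealed 12 new [(1,0) (1,1) (1,2) (1,3) (2,0) (2,1) (2,2) (2,3) (3,0) (3,1) (3,2) (3,3)] -> total=12
Click 2 (0,2) count=2: revealed 1 new [(0,2)] -> total=13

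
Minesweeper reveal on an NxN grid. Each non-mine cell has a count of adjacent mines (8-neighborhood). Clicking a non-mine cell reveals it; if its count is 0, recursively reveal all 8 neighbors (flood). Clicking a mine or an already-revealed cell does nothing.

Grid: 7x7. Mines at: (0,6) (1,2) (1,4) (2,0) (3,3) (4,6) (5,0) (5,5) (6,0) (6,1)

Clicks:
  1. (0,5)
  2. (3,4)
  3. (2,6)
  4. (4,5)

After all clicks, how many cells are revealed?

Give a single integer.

Click 1 (0,5) count=2: revealed 1 new [(0,5)] -> total=1
Click 2 (3,4) count=1: revealed 1 new [(3,4)] -> total=2
Click 3 (2,6) count=0: revealed 6 new [(1,5) (1,6) (2,5) (2,6) (3,5) (3,6)] -> total=8
Click 4 (4,5) count=2: revealed 1 new [(4,5)] -> total=9

Answer: 9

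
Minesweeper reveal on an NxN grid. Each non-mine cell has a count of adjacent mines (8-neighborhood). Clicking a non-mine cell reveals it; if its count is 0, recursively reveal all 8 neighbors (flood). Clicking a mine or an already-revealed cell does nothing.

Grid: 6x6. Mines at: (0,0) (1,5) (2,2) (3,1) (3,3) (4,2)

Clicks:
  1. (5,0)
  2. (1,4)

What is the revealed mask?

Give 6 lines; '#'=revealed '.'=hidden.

Click 1 (5,0) count=0: revealed 4 new [(4,0) (4,1) (5,0) (5,1)] -> total=4
Click 2 (1,4) count=1: revealed 1 new [(1,4)] -> total=5

Answer: ......
....#.
......
......
##....
##....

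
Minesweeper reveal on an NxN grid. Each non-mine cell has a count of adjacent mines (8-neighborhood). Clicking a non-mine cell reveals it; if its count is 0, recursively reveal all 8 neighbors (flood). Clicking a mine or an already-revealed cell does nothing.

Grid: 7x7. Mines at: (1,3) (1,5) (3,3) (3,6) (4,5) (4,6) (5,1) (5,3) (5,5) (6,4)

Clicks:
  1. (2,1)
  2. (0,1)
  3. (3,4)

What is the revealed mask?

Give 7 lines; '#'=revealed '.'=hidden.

Click 1 (2,1) count=0: revealed 15 new [(0,0) (0,1) (0,2) (1,0) (1,1) (1,2) (2,0) (2,1) (2,2) (3,0) (3,1) (3,2) (4,0) (4,1) (4,2)] -> total=15
Click 2 (0,1) count=0: revealed 0 new [(none)] -> total=15
Click 3 (3,4) count=2: revealed 1 new [(3,4)] -> total=16

Answer: ###....
###....
###....
###.#..
###....
.......
.......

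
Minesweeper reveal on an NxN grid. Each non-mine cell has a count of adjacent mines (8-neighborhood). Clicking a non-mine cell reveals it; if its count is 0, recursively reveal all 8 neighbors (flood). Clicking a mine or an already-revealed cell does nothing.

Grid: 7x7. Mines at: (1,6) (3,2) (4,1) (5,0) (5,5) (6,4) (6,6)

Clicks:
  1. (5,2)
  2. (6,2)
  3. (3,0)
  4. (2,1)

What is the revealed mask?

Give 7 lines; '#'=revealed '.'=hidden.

Click 1 (5,2) count=1: revealed 1 new [(5,2)] -> total=1
Click 2 (6,2) count=0: revealed 5 new [(5,1) (5,3) (6,1) (6,2) (6,3)] -> total=6
Click 3 (3,0) count=1: revealed 1 new [(3,0)] -> total=7
Click 4 (2,1) count=1: revealed 1 new [(2,1)] -> total=8

Answer: .......
.......
.#.....
#......
.......
.###...
.###...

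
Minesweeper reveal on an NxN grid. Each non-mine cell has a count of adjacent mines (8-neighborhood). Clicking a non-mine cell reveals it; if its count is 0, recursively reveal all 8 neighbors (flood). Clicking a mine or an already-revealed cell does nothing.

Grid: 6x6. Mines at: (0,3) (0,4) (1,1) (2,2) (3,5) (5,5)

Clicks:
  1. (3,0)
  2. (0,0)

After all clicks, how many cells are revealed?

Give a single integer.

Answer: 18

Derivation:
Click 1 (3,0) count=0: revealed 17 new [(2,0) (2,1) (3,0) (3,1) (3,2) (3,3) (3,4) (4,0) (4,1) (4,2) (4,3) (4,4) (5,0) (5,1) (5,2) (5,3) (5,4)] -> total=17
Click 2 (0,0) count=1: revealed 1 new [(0,0)] -> total=18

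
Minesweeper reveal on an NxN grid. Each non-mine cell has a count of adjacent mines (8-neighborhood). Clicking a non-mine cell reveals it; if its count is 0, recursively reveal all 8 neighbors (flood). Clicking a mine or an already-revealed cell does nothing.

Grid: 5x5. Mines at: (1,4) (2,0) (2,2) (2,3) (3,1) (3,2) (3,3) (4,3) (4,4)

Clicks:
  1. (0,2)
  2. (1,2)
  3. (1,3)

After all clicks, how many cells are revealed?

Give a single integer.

Answer: 8

Derivation:
Click 1 (0,2) count=0: revealed 8 new [(0,0) (0,1) (0,2) (0,3) (1,0) (1,1) (1,2) (1,3)] -> total=8
Click 2 (1,2) count=2: revealed 0 new [(none)] -> total=8
Click 3 (1,3) count=3: revealed 0 new [(none)] -> total=8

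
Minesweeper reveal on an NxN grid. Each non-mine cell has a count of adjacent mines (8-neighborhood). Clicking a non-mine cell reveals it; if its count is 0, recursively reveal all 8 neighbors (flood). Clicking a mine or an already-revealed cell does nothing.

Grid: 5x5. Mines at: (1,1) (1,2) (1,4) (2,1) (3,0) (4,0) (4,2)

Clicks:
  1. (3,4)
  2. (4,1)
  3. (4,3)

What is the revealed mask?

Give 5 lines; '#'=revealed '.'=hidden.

Answer: .....
.....
...##
...##
.#.##

Derivation:
Click 1 (3,4) count=0: revealed 6 new [(2,3) (2,4) (3,3) (3,4) (4,3) (4,4)] -> total=6
Click 2 (4,1) count=3: revealed 1 new [(4,1)] -> total=7
Click 3 (4,3) count=1: revealed 0 new [(none)] -> total=7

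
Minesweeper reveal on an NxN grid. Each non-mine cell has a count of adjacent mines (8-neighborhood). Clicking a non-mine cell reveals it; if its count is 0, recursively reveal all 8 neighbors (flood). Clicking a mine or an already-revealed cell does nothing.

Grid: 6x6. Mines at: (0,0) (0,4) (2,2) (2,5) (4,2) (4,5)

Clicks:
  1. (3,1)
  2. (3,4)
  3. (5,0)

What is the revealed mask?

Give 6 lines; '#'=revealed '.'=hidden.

Click 1 (3,1) count=2: revealed 1 new [(3,1)] -> total=1
Click 2 (3,4) count=2: revealed 1 new [(3,4)] -> total=2
Click 3 (5,0) count=0: revealed 9 new [(1,0) (1,1) (2,0) (2,1) (3,0) (4,0) (4,1) (5,0) (5,1)] -> total=11

Answer: ......
##....
##....
##..#.
##....
##....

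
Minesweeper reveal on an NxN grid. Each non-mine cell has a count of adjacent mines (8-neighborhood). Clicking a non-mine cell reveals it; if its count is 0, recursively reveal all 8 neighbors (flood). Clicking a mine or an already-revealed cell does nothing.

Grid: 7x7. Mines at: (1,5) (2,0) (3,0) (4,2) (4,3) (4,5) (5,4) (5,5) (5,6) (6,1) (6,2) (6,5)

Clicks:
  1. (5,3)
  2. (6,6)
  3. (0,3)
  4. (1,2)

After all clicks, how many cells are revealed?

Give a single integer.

Answer: 20

Derivation:
Click 1 (5,3) count=4: revealed 1 new [(5,3)] -> total=1
Click 2 (6,6) count=3: revealed 1 new [(6,6)] -> total=2
Click 3 (0,3) count=0: revealed 18 new [(0,0) (0,1) (0,2) (0,3) (0,4) (1,0) (1,1) (1,2) (1,3) (1,4) (2,1) (2,2) (2,3) (2,4) (3,1) (3,2) (3,3) (3,4)] -> total=20
Click 4 (1,2) count=0: revealed 0 new [(none)] -> total=20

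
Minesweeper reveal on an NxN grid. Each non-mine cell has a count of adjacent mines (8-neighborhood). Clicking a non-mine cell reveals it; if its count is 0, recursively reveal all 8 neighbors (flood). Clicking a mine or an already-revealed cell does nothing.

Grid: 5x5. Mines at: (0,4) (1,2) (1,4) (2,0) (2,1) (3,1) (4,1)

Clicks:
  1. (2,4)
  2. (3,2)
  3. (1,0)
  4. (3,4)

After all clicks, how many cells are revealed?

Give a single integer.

Answer: 10

Derivation:
Click 1 (2,4) count=1: revealed 1 new [(2,4)] -> total=1
Click 2 (3,2) count=3: revealed 1 new [(3,2)] -> total=2
Click 3 (1,0) count=2: revealed 1 new [(1,0)] -> total=3
Click 4 (3,4) count=0: revealed 7 new [(2,2) (2,3) (3,3) (3,4) (4,2) (4,3) (4,4)] -> total=10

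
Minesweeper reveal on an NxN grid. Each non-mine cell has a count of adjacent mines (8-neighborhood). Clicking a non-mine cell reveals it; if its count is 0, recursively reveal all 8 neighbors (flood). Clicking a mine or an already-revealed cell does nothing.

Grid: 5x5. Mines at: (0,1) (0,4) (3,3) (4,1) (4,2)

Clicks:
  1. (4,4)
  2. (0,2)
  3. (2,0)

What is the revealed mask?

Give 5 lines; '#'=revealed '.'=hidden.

Click 1 (4,4) count=1: revealed 1 new [(4,4)] -> total=1
Click 2 (0,2) count=1: revealed 1 new [(0,2)] -> total=2
Click 3 (2,0) count=0: revealed 9 new [(1,0) (1,1) (1,2) (2,0) (2,1) (2,2) (3,0) (3,1) (3,2)] -> total=11

Answer: ..#..
###..
###..
###..
....#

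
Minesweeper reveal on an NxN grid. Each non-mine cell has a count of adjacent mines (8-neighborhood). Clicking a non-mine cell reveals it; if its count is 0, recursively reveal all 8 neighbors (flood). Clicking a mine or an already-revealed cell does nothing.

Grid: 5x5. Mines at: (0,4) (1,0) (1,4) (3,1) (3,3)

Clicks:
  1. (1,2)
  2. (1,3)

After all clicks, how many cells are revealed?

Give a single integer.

Click 1 (1,2) count=0: revealed 9 new [(0,1) (0,2) (0,3) (1,1) (1,2) (1,3) (2,1) (2,2) (2,3)] -> total=9
Click 2 (1,3) count=2: revealed 0 new [(none)] -> total=9

Answer: 9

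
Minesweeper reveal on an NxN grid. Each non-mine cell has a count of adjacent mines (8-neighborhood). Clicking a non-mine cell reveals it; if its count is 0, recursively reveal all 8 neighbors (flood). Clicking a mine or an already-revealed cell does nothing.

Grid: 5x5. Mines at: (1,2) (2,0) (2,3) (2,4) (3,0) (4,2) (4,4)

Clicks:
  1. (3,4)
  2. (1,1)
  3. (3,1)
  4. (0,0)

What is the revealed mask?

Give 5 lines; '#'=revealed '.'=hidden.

Answer: ##...
##...
.....
.#..#
.....

Derivation:
Click 1 (3,4) count=3: revealed 1 new [(3,4)] -> total=1
Click 2 (1,1) count=2: revealed 1 new [(1,1)] -> total=2
Click 3 (3,1) count=3: revealed 1 new [(3,1)] -> total=3
Click 4 (0,0) count=0: revealed 3 new [(0,0) (0,1) (1,0)] -> total=6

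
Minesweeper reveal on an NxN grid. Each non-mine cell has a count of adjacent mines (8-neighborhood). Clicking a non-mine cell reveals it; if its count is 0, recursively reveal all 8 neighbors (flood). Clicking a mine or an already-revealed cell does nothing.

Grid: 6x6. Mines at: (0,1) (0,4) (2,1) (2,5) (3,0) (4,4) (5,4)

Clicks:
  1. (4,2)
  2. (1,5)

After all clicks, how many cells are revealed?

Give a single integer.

Click 1 (4,2) count=0: revealed 11 new [(3,1) (3,2) (3,3) (4,0) (4,1) (4,2) (4,3) (5,0) (5,1) (5,2) (5,3)] -> total=11
Click 2 (1,5) count=2: revealed 1 new [(1,5)] -> total=12

Answer: 12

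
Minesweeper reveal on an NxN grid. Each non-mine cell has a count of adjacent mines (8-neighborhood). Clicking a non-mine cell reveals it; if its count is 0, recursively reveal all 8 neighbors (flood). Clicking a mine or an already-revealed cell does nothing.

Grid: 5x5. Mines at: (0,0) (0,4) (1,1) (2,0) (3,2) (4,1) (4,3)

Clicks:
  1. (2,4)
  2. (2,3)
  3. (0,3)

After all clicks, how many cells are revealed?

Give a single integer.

Click 1 (2,4) count=0: revealed 6 new [(1,3) (1,4) (2,3) (2,4) (3,3) (3,4)] -> total=6
Click 2 (2,3) count=1: revealed 0 new [(none)] -> total=6
Click 3 (0,3) count=1: revealed 1 new [(0,3)] -> total=7

Answer: 7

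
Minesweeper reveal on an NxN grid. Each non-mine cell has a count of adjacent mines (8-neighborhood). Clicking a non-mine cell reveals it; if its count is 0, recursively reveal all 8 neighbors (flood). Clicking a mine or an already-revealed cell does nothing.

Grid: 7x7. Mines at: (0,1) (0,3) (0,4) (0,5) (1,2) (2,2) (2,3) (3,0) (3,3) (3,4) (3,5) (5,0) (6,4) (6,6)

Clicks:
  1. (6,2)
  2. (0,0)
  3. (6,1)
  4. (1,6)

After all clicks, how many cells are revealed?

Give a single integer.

Answer: 11

Derivation:
Click 1 (6,2) count=0: revealed 9 new [(4,1) (4,2) (4,3) (5,1) (5,2) (5,3) (6,1) (6,2) (6,3)] -> total=9
Click 2 (0,0) count=1: revealed 1 new [(0,0)] -> total=10
Click 3 (6,1) count=1: revealed 0 new [(none)] -> total=10
Click 4 (1,6) count=1: revealed 1 new [(1,6)] -> total=11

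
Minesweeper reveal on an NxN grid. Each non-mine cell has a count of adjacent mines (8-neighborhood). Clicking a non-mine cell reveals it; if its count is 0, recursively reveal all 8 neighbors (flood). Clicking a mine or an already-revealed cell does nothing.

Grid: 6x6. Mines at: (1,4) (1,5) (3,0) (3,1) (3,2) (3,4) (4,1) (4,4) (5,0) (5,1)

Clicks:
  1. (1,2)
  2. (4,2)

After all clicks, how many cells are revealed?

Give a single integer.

Click 1 (1,2) count=0: revealed 12 new [(0,0) (0,1) (0,2) (0,3) (1,0) (1,1) (1,2) (1,3) (2,0) (2,1) (2,2) (2,3)] -> total=12
Click 2 (4,2) count=4: revealed 1 new [(4,2)] -> total=13

Answer: 13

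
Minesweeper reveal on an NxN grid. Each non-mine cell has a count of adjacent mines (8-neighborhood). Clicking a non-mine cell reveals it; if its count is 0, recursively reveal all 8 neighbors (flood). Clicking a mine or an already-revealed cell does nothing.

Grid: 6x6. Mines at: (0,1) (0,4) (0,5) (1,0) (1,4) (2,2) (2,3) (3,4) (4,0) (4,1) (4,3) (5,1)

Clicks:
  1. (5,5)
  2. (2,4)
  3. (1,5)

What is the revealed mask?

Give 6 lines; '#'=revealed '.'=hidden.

Click 1 (5,5) count=0: revealed 4 new [(4,4) (4,5) (5,4) (5,5)] -> total=4
Click 2 (2,4) count=3: revealed 1 new [(2,4)] -> total=5
Click 3 (1,5) count=3: revealed 1 new [(1,5)] -> total=6

Answer: ......
.....#
....#.
......
....##
....##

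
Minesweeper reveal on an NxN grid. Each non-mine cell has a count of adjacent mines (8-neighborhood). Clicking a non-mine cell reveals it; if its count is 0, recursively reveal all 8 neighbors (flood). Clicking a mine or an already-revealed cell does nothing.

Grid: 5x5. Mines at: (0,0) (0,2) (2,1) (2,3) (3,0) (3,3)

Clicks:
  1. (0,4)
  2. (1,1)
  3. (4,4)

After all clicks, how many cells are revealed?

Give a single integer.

Answer: 6

Derivation:
Click 1 (0,4) count=0: revealed 4 new [(0,3) (0,4) (1,3) (1,4)] -> total=4
Click 2 (1,1) count=3: revealed 1 new [(1,1)] -> total=5
Click 3 (4,4) count=1: revealed 1 new [(4,4)] -> total=6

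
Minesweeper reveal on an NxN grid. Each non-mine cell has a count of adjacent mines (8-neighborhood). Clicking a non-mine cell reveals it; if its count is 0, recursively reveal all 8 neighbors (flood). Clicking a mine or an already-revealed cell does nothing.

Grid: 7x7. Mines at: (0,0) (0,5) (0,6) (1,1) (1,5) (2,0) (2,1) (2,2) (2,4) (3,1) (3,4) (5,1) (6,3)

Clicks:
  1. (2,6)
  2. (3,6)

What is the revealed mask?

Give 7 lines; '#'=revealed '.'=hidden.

Click 1 (2,6) count=1: revealed 1 new [(2,6)] -> total=1
Click 2 (3,6) count=0: revealed 12 new [(2,5) (3,5) (3,6) (4,4) (4,5) (4,6) (5,4) (5,5) (5,6) (6,4) (6,5) (6,6)] -> total=13

Answer: .......
.......
.....##
.....##
....###
....###
....###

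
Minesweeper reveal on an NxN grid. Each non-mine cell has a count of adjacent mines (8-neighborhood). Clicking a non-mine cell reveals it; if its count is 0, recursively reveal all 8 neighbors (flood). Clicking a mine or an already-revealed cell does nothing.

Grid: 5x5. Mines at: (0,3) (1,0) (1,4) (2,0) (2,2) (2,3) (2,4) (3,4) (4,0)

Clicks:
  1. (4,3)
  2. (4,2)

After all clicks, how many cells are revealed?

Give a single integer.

Answer: 6

Derivation:
Click 1 (4,3) count=1: revealed 1 new [(4,3)] -> total=1
Click 2 (4,2) count=0: revealed 5 new [(3,1) (3,2) (3,3) (4,1) (4,2)] -> total=6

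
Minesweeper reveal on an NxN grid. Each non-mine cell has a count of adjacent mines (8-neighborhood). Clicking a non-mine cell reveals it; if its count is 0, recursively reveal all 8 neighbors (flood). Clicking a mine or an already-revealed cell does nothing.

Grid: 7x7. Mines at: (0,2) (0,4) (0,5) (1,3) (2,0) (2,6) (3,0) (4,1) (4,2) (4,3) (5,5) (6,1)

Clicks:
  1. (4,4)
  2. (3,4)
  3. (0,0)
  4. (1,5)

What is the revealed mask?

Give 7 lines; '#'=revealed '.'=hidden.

Answer: ##.....
##...#.
.......
....#..
....#..
.......
.......

Derivation:
Click 1 (4,4) count=2: revealed 1 new [(4,4)] -> total=1
Click 2 (3,4) count=1: revealed 1 new [(3,4)] -> total=2
Click 3 (0,0) count=0: revealed 4 new [(0,0) (0,1) (1,0) (1,1)] -> total=6
Click 4 (1,5) count=3: revealed 1 new [(1,5)] -> total=7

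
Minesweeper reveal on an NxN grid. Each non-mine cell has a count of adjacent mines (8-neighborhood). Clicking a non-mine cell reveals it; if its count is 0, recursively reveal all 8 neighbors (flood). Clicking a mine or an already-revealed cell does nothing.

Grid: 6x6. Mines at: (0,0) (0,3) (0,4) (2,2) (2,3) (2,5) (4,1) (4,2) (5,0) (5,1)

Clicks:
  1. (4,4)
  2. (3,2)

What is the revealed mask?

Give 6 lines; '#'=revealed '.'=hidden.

Answer: ......
......
......
..####
...###
...###

Derivation:
Click 1 (4,4) count=0: revealed 9 new [(3,3) (3,4) (3,5) (4,3) (4,4) (4,5) (5,3) (5,4) (5,5)] -> total=9
Click 2 (3,2) count=4: revealed 1 new [(3,2)] -> total=10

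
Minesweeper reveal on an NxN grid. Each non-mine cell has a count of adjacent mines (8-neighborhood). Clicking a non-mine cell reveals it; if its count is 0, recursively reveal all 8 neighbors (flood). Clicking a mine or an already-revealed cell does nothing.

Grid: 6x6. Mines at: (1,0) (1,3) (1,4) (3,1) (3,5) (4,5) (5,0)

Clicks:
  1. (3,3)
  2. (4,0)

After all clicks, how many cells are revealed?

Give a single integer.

Answer: 15

Derivation:
Click 1 (3,3) count=0: revealed 14 new [(2,2) (2,3) (2,4) (3,2) (3,3) (3,4) (4,1) (4,2) (4,3) (4,4) (5,1) (5,2) (5,3) (5,4)] -> total=14
Click 2 (4,0) count=2: revealed 1 new [(4,0)] -> total=15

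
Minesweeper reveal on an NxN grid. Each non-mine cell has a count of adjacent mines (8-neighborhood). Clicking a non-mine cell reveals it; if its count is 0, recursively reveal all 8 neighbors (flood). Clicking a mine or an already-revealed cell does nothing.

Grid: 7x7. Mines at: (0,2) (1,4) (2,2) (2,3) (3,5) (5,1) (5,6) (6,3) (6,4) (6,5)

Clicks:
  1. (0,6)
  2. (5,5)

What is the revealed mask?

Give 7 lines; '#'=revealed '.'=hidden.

Click 1 (0,6) count=0: revealed 6 new [(0,5) (0,6) (1,5) (1,6) (2,5) (2,6)] -> total=6
Click 2 (5,5) count=3: revealed 1 new [(5,5)] -> total=7

Answer: .....##
.....##
.....##
.......
.......
.....#.
.......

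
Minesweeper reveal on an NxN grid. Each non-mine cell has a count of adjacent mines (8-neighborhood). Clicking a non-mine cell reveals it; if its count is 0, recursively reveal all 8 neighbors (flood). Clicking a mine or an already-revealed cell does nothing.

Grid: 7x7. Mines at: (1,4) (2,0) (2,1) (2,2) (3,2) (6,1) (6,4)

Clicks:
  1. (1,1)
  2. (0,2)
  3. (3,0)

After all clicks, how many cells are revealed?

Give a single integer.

Answer: 9

Derivation:
Click 1 (1,1) count=3: revealed 1 new [(1,1)] -> total=1
Click 2 (0,2) count=0: revealed 7 new [(0,0) (0,1) (0,2) (0,3) (1,0) (1,2) (1,3)] -> total=8
Click 3 (3,0) count=2: revealed 1 new [(3,0)] -> total=9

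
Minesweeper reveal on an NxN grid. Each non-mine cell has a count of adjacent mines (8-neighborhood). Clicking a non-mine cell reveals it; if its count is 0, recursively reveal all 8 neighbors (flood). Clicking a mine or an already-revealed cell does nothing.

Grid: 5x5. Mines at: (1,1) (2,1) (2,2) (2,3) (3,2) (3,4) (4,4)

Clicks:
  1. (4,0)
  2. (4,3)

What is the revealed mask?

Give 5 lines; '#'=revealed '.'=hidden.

Click 1 (4,0) count=0: revealed 4 new [(3,0) (3,1) (4,0) (4,1)] -> total=4
Click 2 (4,3) count=3: revealed 1 new [(4,3)] -> total=5

Answer: .....
.....
.....
##...
##.#.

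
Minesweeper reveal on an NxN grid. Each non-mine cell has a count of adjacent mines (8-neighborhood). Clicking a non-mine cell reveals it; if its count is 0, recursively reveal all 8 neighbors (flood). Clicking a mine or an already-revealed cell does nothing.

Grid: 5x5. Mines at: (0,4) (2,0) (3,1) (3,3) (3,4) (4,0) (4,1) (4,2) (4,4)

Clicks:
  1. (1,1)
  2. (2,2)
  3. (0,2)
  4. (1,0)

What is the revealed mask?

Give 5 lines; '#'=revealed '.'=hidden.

Click 1 (1,1) count=1: revealed 1 new [(1,1)] -> total=1
Click 2 (2,2) count=2: revealed 1 new [(2,2)] -> total=2
Click 3 (0,2) count=0: revealed 9 new [(0,0) (0,1) (0,2) (0,3) (1,0) (1,2) (1,3) (2,1) (2,3)] -> total=11
Click 4 (1,0) count=1: revealed 0 new [(none)] -> total=11

Answer: ####.
####.
.###.
.....
.....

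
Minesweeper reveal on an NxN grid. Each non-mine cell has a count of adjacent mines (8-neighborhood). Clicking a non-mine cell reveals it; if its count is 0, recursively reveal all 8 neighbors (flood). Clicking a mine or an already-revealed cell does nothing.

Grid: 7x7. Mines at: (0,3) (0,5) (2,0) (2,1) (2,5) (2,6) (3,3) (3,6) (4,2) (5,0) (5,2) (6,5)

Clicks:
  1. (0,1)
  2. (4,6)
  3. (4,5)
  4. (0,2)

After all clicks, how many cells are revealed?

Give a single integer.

Answer: 8

Derivation:
Click 1 (0,1) count=0: revealed 6 new [(0,0) (0,1) (0,2) (1,0) (1,1) (1,2)] -> total=6
Click 2 (4,6) count=1: revealed 1 new [(4,6)] -> total=7
Click 3 (4,5) count=1: revealed 1 new [(4,5)] -> total=8
Click 4 (0,2) count=1: revealed 0 new [(none)] -> total=8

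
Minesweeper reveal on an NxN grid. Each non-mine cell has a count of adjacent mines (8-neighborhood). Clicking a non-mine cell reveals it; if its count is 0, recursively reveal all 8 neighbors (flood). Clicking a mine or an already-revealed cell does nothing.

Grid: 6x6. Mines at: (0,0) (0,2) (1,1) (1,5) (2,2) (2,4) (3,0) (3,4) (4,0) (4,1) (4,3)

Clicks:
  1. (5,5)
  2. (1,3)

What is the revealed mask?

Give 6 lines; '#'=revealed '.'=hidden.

Answer: ......
...#..
......
......
....##
....##

Derivation:
Click 1 (5,5) count=0: revealed 4 new [(4,4) (4,5) (5,4) (5,5)] -> total=4
Click 2 (1,3) count=3: revealed 1 new [(1,3)] -> total=5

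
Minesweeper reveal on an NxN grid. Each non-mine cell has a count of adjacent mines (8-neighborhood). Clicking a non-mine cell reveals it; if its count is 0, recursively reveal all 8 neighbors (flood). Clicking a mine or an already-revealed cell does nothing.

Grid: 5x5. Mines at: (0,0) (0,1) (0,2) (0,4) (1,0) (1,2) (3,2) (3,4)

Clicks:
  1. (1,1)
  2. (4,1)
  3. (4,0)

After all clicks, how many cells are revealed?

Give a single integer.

Answer: 7

Derivation:
Click 1 (1,1) count=5: revealed 1 new [(1,1)] -> total=1
Click 2 (4,1) count=1: revealed 1 new [(4,1)] -> total=2
Click 3 (4,0) count=0: revealed 5 new [(2,0) (2,1) (3,0) (3,1) (4,0)] -> total=7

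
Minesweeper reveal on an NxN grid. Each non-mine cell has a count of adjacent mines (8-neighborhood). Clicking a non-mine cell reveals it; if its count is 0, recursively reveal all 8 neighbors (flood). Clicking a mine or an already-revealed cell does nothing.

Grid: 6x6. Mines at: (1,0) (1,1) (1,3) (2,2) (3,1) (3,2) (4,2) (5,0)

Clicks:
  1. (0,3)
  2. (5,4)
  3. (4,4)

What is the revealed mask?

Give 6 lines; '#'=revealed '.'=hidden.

Click 1 (0,3) count=1: revealed 1 new [(0,3)] -> total=1
Click 2 (5,4) count=0: revealed 16 new [(0,4) (0,5) (1,4) (1,5) (2,3) (2,4) (2,5) (3,3) (3,4) (3,5) (4,3) (4,4) (4,5) (5,3) (5,4) (5,5)] -> total=17
Click 3 (4,4) count=0: revealed 0 new [(none)] -> total=17

Answer: ...###
....##
...###
...###
...###
...###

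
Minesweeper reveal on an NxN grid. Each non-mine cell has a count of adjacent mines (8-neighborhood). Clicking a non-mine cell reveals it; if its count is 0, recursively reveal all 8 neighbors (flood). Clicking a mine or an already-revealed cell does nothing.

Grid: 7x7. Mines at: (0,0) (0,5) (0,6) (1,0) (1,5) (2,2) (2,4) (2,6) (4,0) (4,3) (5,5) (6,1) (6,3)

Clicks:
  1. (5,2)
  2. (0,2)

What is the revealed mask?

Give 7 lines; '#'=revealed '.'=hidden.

Click 1 (5,2) count=3: revealed 1 new [(5,2)] -> total=1
Click 2 (0,2) count=0: revealed 8 new [(0,1) (0,2) (0,3) (0,4) (1,1) (1,2) (1,3) (1,4)] -> total=9

Answer: .####..
.####..
.......
.......
.......
..#....
.......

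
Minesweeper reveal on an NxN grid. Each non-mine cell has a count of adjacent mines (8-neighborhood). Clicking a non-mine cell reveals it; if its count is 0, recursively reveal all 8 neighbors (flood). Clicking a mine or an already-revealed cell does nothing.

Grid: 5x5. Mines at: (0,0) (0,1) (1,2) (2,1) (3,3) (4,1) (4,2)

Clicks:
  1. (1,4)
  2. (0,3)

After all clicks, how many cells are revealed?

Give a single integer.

Click 1 (1,4) count=0: revealed 6 new [(0,3) (0,4) (1,3) (1,4) (2,3) (2,4)] -> total=6
Click 2 (0,3) count=1: revealed 0 new [(none)] -> total=6

Answer: 6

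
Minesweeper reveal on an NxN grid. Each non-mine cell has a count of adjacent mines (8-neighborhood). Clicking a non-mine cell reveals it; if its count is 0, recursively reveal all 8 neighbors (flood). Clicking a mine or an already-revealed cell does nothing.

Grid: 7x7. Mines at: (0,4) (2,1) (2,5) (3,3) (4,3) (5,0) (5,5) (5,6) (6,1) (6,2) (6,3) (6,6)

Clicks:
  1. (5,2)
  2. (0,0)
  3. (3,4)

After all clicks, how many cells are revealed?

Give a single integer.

Answer: 10

Derivation:
Click 1 (5,2) count=4: revealed 1 new [(5,2)] -> total=1
Click 2 (0,0) count=0: revealed 8 new [(0,0) (0,1) (0,2) (0,3) (1,0) (1,1) (1,2) (1,3)] -> total=9
Click 3 (3,4) count=3: revealed 1 new [(3,4)] -> total=10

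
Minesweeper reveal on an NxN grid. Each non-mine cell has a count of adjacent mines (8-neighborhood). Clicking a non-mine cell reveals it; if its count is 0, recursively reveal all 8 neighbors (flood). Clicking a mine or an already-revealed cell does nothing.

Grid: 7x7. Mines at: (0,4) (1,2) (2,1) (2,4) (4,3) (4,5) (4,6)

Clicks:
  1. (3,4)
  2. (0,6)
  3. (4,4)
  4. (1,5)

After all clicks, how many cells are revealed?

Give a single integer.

Answer: 10

Derivation:
Click 1 (3,4) count=3: revealed 1 new [(3,4)] -> total=1
Click 2 (0,6) count=0: revealed 8 new [(0,5) (0,6) (1,5) (1,6) (2,5) (2,6) (3,5) (3,6)] -> total=9
Click 3 (4,4) count=2: revealed 1 new [(4,4)] -> total=10
Click 4 (1,5) count=2: revealed 0 new [(none)] -> total=10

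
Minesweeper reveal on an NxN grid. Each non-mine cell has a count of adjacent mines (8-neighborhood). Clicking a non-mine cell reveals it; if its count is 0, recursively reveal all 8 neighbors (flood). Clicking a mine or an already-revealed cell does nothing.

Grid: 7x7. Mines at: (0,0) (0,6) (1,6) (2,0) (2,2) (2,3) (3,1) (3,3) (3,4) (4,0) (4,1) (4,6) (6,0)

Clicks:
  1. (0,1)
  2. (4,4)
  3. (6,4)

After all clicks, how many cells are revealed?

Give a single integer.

Answer: 17

Derivation:
Click 1 (0,1) count=1: revealed 1 new [(0,1)] -> total=1
Click 2 (4,4) count=2: revealed 1 new [(4,4)] -> total=2
Click 3 (6,4) count=0: revealed 15 new [(4,2) (4,3) (4,5) (5,1) (5,2) (5,3) (5,4) (5,5) (5,6) (6,1) (6,2) (6,3) (6,4) (6,5) (6,6)] -> total=17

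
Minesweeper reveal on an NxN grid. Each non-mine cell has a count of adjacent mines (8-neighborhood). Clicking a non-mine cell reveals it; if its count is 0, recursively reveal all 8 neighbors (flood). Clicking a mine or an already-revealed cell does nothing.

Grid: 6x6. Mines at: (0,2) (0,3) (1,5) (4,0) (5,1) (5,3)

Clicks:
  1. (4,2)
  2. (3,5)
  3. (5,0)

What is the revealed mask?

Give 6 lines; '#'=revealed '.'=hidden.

Answer: ##....
#####.
######
######
.#####
#...##

Derivation:
Click 1 (4,2) count=2: revealed 1 new [(4,2)] -> total=1
Click 2 (3,5) count=0: revealed 25 new [(0,0) (0,1) (1,0) (1,1) (1,2) (1,3) (1,4) (2,0) (2,1) (2,2) (2,3) (2,4) (2,5) (3,0) (3,1) (3,2) (3,3) (3,4) (3,5) (4,1) (4,3) (4,4) (4,5) (5,4) (5,5)] -> total=26
Click 3 (5,0) count=2: revealed 1 new [(5,0)] -> total=27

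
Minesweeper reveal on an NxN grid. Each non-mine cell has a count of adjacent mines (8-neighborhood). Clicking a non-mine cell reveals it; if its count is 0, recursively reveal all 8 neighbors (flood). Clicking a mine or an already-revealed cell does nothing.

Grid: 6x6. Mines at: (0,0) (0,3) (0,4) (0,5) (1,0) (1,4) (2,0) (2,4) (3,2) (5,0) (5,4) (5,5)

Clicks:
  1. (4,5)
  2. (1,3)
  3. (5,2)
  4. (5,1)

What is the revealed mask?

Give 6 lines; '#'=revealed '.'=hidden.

Answer: ......
...#..
......
......
.###.#
.###..

Derivation:
Click 1 (4,5) count=2: revealed 1 new [(4,5)] -> total=1
Click 2 (1,3) count=4: revealed 1 new [(1,3)] -> total=2
Click 3 (5,2) count=0: revealed 6 new [(4,1) (4,2) (4,3) (5,1) (5,2) (5,3)] -> total=8
Click 4 (5,1) count=1: revealed 0 new [(none)] -> total=8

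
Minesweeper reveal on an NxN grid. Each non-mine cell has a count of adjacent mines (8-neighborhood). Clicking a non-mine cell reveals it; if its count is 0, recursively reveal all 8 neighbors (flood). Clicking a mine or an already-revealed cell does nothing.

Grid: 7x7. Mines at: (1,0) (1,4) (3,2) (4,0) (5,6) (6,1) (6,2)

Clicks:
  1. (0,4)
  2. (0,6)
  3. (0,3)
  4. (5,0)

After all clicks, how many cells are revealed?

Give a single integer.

Answer: 25

Derivation:
Click 1 (0,4) count=1: revealed 1 new [(0,4)] -> total=1
Click 2 (0,6) count=0: revealed 22 new [(0,5) (0,6) (1,5) (1,6) (2,3) (2,4) (2,5) (2,6) (3,3) (3,4) (3,5) (3,6) (4,3) (4,4) (4,5) (4,6) (5,3) (5,4) (5,5) (6,3) (6,4) (6,5)] -> total=23
Click 3 (0,3) count=1: revealed 1 new [(0,3)] -> total=24
Click 4 (5,0) count=2: revealed 1 new [(5,0)] -> total=25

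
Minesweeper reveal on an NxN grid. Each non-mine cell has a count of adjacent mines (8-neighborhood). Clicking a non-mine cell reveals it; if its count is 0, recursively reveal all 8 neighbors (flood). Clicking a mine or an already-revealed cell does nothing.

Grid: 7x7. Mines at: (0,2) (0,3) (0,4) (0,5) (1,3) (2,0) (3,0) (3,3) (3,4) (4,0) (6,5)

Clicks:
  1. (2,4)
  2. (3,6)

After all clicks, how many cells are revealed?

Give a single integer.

Answer: 11

Derivation:
Click 1 (2,4) count=3: revealed 1 new [(2,4)] -> total=1
Click 2 (3,6) count=0: revealed 10 new [(1,5) (1,6) (2,5) (2,6) (3,5) (3,6) (4,5) (4,6) (5,5) (5,6)] -> total=11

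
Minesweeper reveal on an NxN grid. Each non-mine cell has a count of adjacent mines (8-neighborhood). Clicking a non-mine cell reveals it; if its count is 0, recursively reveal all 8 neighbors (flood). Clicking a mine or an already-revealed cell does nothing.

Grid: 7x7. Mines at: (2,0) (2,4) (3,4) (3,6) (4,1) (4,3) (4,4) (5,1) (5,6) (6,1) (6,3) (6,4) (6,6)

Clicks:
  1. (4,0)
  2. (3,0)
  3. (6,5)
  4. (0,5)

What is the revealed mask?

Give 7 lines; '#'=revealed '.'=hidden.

Answer: #######
#######
.###.##
####...
#......
.......
.....#.

Derivation:
Click 1 (4,0) count=2: revealed 1 new [(4,0)] -> total=1
Click 2 (3,0) count=2: revealed 1 new [(3,0)] -> total=2
Click 3 (6,5) count=3: revealed 1 new [(6,5)] -> total=3
Click 4 (0,5) count=0: revealed 22 new [(0,0) (0,1) (0,2) (0,3) (0,4) (0,5) (0,6) (1,0) (1,1) (1,2) (1,3) (1,4) (1,5) (1,6) (2,1) (2,2) (2,3) (2,5) (2,6) (3,1) (3,2) (3,3)] -> total=25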